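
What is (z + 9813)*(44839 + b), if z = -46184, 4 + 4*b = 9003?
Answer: -6850659705/4 ≈ -1.7127e+9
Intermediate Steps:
b = 8999/4 (b = -1 + (¼)*9003 = -1 + 9003/4 = 8999/4 ≈ 2249.8)
(z + 9813)*(44839 + b) = (-46184 + 9813)*(44839 + 8999/4) = -36371*188355/4 = -6850659705/4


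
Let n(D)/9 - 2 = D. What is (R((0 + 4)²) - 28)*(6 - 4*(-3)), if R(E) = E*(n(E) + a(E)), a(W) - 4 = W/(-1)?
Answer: 42696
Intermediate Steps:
a(W) = 4 - W (a(W) = 4 + W/(-1) = 4 + W*(-1) = 4 - W)
n(D) = 18 + 9*D
R(E) = E*(22 + 8*E) (R(E) = E*((18 + 9*E) + (4 - E)) = E*(22 + 8*E))
(R((0 + 4)²) - 28)*(6 - 4*(-3)) = (2*(0 + 4)²*(11 + 4*(0 + 4)²) - 28)*(6 - 4*(-3)) = (2*4²*(11 + 4*4²) - 28)*(6 + 12) = (2*16*(11 + 4*16) - 28)*18 = (2*16*(11 + 64) - 28)*18 = (2*16*75 - 28)*18 = (2400 - 28)*18 = 2372*18 = 42696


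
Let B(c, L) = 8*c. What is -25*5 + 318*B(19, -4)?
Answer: 48211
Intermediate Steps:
-25*5 + 318*B(19, -4) = -25*5 + 318*(8*19) = -125 + 318*152 = -125 + 48336 = 48211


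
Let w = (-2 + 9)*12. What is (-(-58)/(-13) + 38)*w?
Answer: 36624/13 ≈ 2817.2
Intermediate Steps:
w = 84 (w = 7*12 = 84)
(-(-58)/(-13) + 38)*w = (-(-58)/(-13) + 38)*84 = (-(-58)*(-1)/13 + 38)*84 = (-1*58/13 + 38)*84 = (-58/13 + 38)*84 = (436/13)*84 = 36624/13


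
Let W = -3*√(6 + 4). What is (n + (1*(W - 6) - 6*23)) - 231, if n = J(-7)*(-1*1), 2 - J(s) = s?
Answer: -384 - 3*√10 ≈ -393.49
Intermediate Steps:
J(s) = 2 - s
W = -3*√10 ≈ -9.4868
n = -9 (n = (2 - 1*(-7))*(-1*1) = (2 + 7)*(-1) = 9*(-1) = -9)
(n + (1*(W - 6) - 6*23)) - 231 = (-9 + (1*(-3*√10 - 6) - 6*23)) - 231 = (-9 + (1*(-6 - 3*√10) - 1*138)) - 231 = (-9 + ((-6 - 3*√10) - 138)) - 231 = (-9 + (-144 - 3*√10)) - 231 = (-153 - 3*√10) - 231 = -384 - 3*√10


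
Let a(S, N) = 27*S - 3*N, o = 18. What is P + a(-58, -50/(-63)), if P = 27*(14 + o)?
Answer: -14792/21 ≈ -704.38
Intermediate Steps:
a(S, N) = -3*N + 27*S
P = 864 (P = 27*(14 + 18) = 27*32 = 864)
P + a(-58, -50/(-63)) = 864 + (-(-150)/(-63) + 27*(-58)) = 864 + (-(-150)*(-1)/63 - 1566) = 864 + (-3*50/63 - 1566) = 864 + (-50/21 - 1566) = 864 - 32936/21 = -14792/21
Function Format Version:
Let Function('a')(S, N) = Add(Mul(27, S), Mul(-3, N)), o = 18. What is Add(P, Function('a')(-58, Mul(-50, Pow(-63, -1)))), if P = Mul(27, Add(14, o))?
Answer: Rational(-14792, 21) ≈ -704.38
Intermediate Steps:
Function('a')(S, N) = Add(Mul(-3, N), Mul(27, S))
P = 864 (P = Mul(27, Add(14, 18)) = Mul(27, 32) = 864)
Add(P, Function('a')(-58, Mul(-50, Pow(-63, -1)))) = Add(864, Add(Mul(-3, Mul(-50, Pow(-63, -1))), Mul(27, -58))) = Add(864, Add(Mul(-3, Mul(-50, Rational(-1, 63))), -1566)) = Add(864, Add(Mul(-3, Rational(50, 63)), -1566)) = Add(864, Add(Rational(-50, 21), -1566)) = Add(864, Rational(-32936, 21)) = Rational(-14792, 21)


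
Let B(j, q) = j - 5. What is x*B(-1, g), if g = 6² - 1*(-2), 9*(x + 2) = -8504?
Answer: 17044/3 ≈ 5681.3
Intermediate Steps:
x = -8522/9 (x = -2 + (⅑)*(-8504) = -2 - 8504/9 = -8522/9 ≈ -946.89)
g = 38 (g = 36 + 2 = 38)
B(j, q) = -5 + j
x*B(-1, g) = -8522*(-5 - 1)/9 = -8522/9*(-6) = 17044/3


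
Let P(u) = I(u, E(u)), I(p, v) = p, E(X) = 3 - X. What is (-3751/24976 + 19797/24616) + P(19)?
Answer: 1510436295/76851152 ≈ 19.654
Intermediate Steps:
P(u) = u
(-3751/24976 + 19797/24616) + P(19) = (-3751/24976 + 19797/24616) + 19 = 50264407/76851152 + 19 = 1510436295/76851152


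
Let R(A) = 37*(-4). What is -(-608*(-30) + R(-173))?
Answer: -18092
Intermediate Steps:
R(A) = -148
-(-608*(-30) + R(-173)) = -(-608*(-30) - 148) = -(18240 - 148) = -1*18092 = -18092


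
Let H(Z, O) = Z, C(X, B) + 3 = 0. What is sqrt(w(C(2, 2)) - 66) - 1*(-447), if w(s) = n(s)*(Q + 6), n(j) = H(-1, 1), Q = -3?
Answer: 447 + I*sqrt(69) ≈ 447.0 + 8.3066*I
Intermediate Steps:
C(X, B) = -3 (C(X, B) = -3 + 0 = -3)
n(j) = -1
w(s) = -3 (w(s) = -(-3 + 6) = -1*3 = -3)
sqrt(w(C(2, 2)) - 66) - 1*(-447) = sqrt(-3 - 66) - 1*(-447) = sqrt(-69) + 447 = I*sqrt(69) + 447 = 447 + I*sqrt(69)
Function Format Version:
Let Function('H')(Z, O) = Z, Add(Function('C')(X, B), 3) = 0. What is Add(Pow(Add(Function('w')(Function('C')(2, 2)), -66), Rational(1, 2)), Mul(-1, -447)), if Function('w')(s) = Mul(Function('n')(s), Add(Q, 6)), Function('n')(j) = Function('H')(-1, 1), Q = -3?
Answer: Add(447, Mul(I, Pow(69, Rational(1, 2)))) ≈ Add(447.00, Mul(8.3066, I))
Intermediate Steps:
Function('C')(X, B) = -3 (Function('C')(X, B) = Add(-3, 0) = -3)
Function('n')(j) = -1
Function('w')(s) = -3 (Function('w')(s) = Mul(-1, Add(-3, 6)) = Mul(-1, 3) = -3)
Add(Pow(Add(Function('w')(Function('C')(2, 2)), -66), Rational(1, 2)), Mul(-1, -447)) = Add(Pow(Add(-3, -66), Rational(1, 2)), Mul(-1, -447)) = Add(Pow(-69, Rational(1, 2)), 447) = Add(Mul(I, Pow(69, Rational(1, 2))), 447) = Add(447, Mul(I, Pow(69, Rational(1, 2))))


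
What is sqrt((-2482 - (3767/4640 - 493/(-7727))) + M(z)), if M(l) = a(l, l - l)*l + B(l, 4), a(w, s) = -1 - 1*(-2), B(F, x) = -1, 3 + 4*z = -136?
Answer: I*sqrt(202349169324164670)/8963320 ≈ 50.186*I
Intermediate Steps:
z = -139/4 (z = -3/4 + (1/4)*(-136) = -3/4 - 34 = -139/4 ≈ -34.750)
a(w, s) = 1 (a(w, s) = -1 + 2 = 1)
M(l) = -1 + l (M(l) = 1*l - 1 = l - 1 = -1 + l)
sqrt((-2482 - (3767/4640 - 493/(-7727))) + M(z)) = sqrt((-2482 - (3767/4640 - 493/(-7727))) + (-1 - 139/4)) = sqrt((-2482 - (3767*(1/4640) - 493*(-1/7727))) - 143/4) = sqrt((-2482 - (3767/4640 + 493/7727)) - 143/4) = sqrt((-2482 - 1*31395129/35853280) - 143/4) = sqrt((-2482 - 31395129/35853280) - 143/4) = sqrt(-89019236089/35853280 - 143/4) = sqrt(-90300990849/35853280) = I*sqrt(202349169324164670)/8963320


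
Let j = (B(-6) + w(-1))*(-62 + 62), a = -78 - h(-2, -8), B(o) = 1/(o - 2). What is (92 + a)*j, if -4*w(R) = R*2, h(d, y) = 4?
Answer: 0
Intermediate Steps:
B(o) = 1/(-2 + o)
w(R) = -R/2 (w(R) = -R*2/4 = -R/2)
a = -82 (a = -78 - 1*4 = -78 - 4 = -82)
j = 0 (j = (1/(-2 - 6) - ½*(-1))*(-62 + 62) = (1/(-8) + ½)*0 = (-⅛ + ½)*0 = (3/8)*0 = 0)
(92 + a)*j = (92 - 82)*0 = 10*0 = 0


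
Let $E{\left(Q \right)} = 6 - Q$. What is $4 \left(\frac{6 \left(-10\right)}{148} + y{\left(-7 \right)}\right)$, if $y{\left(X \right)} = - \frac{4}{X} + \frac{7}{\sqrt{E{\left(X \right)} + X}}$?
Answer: $\frac{172}{259} + \frac{14 \sqrt{6}}{3} \approx 12.095$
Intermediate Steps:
$y{\left(X \right)} = - \frac{4}{X} + \frac{7 \sqrt{6}}{6}$ ($y{\left(X \right)} = - \frac{4}{X} + \frac{7}{\sqrt{\left(6 - X\right) + X}} = - \frac{4}{X} + \frac{7}{\sqrt{6}} = - \frac{4}{X} + 7 \frac{\sqrt{6}}{6} = - \frac{4}{X} + \frac{7 \sqrt{6}}{6}$)
$4 \left(\frac{6 \left(-10\right)}{148} + y{\left(-7 \right)}\right) = 4 \left(\frac{6 \left(-10\right)}{148} - \left(- \frac{4}{7} - \frac{7 \sqrt{6}}{6}\right)\right) = 4 \left(\left(-60\right) \frac{1}{148} - \left(- \frac{4}{7} - \frac{7 \sqrt{6}}{6}\right)\right) = 4 \left(- \frac{15}{37} + \left(\frac{4}{7} + \frac{7 \sqrt{6}}{6}\right)\right) = 4 \left(\frac{43}{259} + \frac{7 \sqrt{6}}{6}\right) = \frac{172}{259} + \frac{14 \sqrt{6}}{3}$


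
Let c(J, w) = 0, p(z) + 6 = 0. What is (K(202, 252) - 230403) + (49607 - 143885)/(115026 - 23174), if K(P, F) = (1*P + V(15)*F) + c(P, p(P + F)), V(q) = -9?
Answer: -10676418433/45926 ≈ -2.3247e+5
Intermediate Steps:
p(z) = -6 (p(z) = -6 + 0 = -6)
K(P, F) = P - 9*F (K(P, F) = (1*P - 9*F) + 0 = (P - 9*F) + 0 = P - 9*F)
(K(202, 252) - 230403) + (49607 - 143885)/(115026 - 23174) = ((202 - 9*252) - 230403) + (49607 - 143885)/(115026 - 23174) = ((202 - 2268) - 230403) - 94278/91852 = (-2066 - 230403) - 94278*1/91852 = -232469 - 47139/45926 = -10676418433/45926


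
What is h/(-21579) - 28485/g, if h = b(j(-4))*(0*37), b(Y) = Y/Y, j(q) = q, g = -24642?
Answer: 3165/2738 ≈ 1.1560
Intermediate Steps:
b(Y) = 1
h = 0 (h = 1*(0*37) = 1*0 = 0)
h/(-21579) - 28485/g = 0/(-21579) - 28485/(-24642) = 0*(-1/21579) - 28485*(-1/24642) = 0 + 3165/2738 = 3165/2738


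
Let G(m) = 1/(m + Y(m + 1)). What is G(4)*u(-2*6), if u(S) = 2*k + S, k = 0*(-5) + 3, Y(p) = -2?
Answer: -3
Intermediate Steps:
G(m) = 1/(-2 + m) (G(m) = 1/(m - 2) = 1/(-2 + m))
k = 3 (k = 0 + 3 = 3)
u(S) = 6 + S (u(S) = 2*3 + S = 6 + S)
G(4)*u(-2*6) = (6 - 2*6)/(-2 + 4) = (6 - 12)/2 = (½)*(-6) = -3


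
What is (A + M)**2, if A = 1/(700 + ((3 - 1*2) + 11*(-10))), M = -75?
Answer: 1964616976/349281 ≈ 5624.8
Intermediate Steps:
A = 1/591 (A = 1/(700 + ((3 - 2) - 110)) = 1/(700 + (1 - 110)) = 1/(700 - 109) = 1/591 ≈ 0.0016920)
(A + M)**2 = (1/591 - 75)**2 = (-44324/591)**2 = 1964616976/349281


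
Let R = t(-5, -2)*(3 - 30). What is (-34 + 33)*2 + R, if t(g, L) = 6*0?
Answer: -2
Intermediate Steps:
t(g, L) = 0
R = 0 (R = 0*(3 - 30) = 0*(-27) = 0)
(-34 + 33)*2 + R = (-34 + 33)*2 + 0 = -1*2 + 0 = -2 + 0 = -2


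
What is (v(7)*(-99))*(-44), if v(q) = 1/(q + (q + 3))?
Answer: 4356/17 ≈ 256.24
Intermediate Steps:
v(q) = 1/(3 + 2*q) (v(q) = 1/(q + (3 + q)) = 1/(3 + 2*q))
(v(7)*(-99))*(-44) = (-99/(3 + 2*7))*(-44) = (-99/(3 + 14))*(-44) = (-99/17)*(-44) = ((1/17)*(-99))*(-44) = -99/17*(-44) = 4356/17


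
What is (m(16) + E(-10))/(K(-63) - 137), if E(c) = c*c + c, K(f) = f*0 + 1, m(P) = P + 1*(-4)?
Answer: -¾ ≈ -0.75000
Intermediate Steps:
m(P) = -4 + P (m(P) = P - 4 = -4 + P)
K(f) = 1 (K(f) = 0 + 1 = 1)
E(c) = c + c² (E(c) = c² + c = c + c²)
(m(16) + E(-10))/(K(-63) - 137) = ((-4 + 16) - 10*(1 - 10))/(1 - 137) = (12 - 10*(-9))/(-136) = (12 + 90)*(-1/136) = 102*(-1/136) = -¾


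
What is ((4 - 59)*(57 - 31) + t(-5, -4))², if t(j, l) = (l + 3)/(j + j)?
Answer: 204461401/100 ≈ 2.0446e+6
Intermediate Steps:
t(j, l) = (3 + l)/(2*j) (t(j, l) = (3 + l)/((2*j)) = (3 + l)*(1/(2*j)) = (3 + l)/(2*j))
((4 - 59)*(57 - 31) + t(-5, -4))² = ((4 - 59)*(57 - 31) + (½)*(3 - 4)/(-5))² = (-55*26 + (½)*(-⅕)*(-1))² = (-1430 + ⅒)² = (-14299/10)² = 204461401/100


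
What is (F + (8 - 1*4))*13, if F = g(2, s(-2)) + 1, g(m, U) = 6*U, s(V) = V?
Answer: -91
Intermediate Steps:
F = -11 (F = 6*(-2) + 1 = -12 + 1 = -11)
(F + (8 - 1*4))*13 = (-11 + (8 - 1*4))*13 = (-11 + (8 - 4))*13 = (-11 + 4)*13 = -7*13 = -91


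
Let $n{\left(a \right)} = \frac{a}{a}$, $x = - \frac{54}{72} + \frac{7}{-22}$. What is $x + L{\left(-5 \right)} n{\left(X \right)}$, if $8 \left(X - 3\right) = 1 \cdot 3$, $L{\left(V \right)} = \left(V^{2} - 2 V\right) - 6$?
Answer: $\frac{1229}{44} \approx 27.932$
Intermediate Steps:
$L{\left(V \right)} = -6 + V^{2} - 2 V$
$x = - \frac{47}{44}$ ($x = \left(-54\right) \frac{1}{72} + 7 \left(- \frac{1}{22}\right) = - \frac{3}{4} - \frac{7}{22} = - \frac{47}{44} \approx -1.0682$)
$X = \frac{27}{8}$ ($X = 3 + \frac{1 \cdot 3}{8} = 3 + \frac{1}{8} \cdot 3 = 3 + \frac{3}{8} = \frac{27}{8} \approx 3.375$)
$n{\left(a \right)} = 1$
$x + L{\left(-5 \right)} n{\left(X \right)} = - \frac{47}{44} + \left(-6 + \left(-5\right)^{2} - -10\right) 1 = - \frac{47}{44} + \left(-6 + 25 + 10\right) 1 = - \frac{47}{44} + 29 \cdot 1 = - \frac{47}{44} + 29 = \frac{1229}{44}$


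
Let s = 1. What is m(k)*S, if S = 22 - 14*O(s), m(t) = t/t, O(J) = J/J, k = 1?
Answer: 8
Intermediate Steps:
O(J) = 1
m(t) = 1
S = 8 (S = 22 - 14*1 = 22 - 14 = 8)
m(k)*S = 1*8 = 8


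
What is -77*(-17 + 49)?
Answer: -2464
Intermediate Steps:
-77*(-17 + 49) = -77*32 = -2464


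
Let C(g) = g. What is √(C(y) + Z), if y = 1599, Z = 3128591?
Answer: √3130190 ≈ 1769.2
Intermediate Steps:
√(C(y) + Z) = √(1599 + 3128591) = √3130190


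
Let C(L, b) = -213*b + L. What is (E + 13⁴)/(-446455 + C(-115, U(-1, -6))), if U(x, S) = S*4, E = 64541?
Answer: -46551/220729 ≈ -0.21090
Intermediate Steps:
U(x, S) = 4*S
C(L, b) = L - 213*b
(E + 13⁴)/(-446455 + C(-115, U(-1, -6))) = (64541 + 13⁴)/(-446455 + (-115 - 852*(-6))) = (64541 + 28561)/(-446455 + (-115 - 213*(-24))) = 93102/(-446455 + (-115 + 5112)) = 93102/(-446455 + 4997) = 93102/(-441458) = 93102*(-1/441458) = -46551/220729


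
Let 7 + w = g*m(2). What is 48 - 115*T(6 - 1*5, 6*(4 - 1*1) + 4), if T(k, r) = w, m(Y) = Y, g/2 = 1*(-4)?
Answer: 2693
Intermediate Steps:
g = -8 (g = 2*(1*(-4)) = 2*(-4) = -8)
w = -23 (w = -7 - 8*2 = -7 - 16 = -23)
T(k, r) = -23
48 - 115*T(6 - 1*5, 6*(4 - 1*1) + 4) = 48 - 115*(-23) = 48 + 2645 = 2693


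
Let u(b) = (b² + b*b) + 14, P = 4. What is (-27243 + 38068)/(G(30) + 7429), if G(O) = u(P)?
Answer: 433/299 ≈ 1.4482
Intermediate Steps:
u(b) = 14 + 2*b² (u(b) = (b² + b²) + 14 = 2*b² + 14 = 14 + 2*b²)
G(O) = 46 (G(O) = 14 + 2*4² = 14 + 2*16 = 14 + 32 = 46)
(-27243 + 38068)/(G(30) + 7429) = (-27243 + 38068)/(46 + 7429) = 10825/7475 = 10825*(1/7475) = 433/299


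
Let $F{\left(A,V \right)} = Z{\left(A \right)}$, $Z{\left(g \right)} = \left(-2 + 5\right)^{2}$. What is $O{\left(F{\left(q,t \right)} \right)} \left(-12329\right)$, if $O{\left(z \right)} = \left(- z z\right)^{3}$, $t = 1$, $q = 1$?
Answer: $6552136089$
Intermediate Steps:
$Z{\left(g \right)} = 9$ ($Z{\left(g \right)} = 3^{2} = 9$)
$F{\left(A,V \right)} = 9$
$O{\left(z \right)} = - z^{6}$ ($O{\left(z \right)} = \left(- z^{2}\right)^{3} = - z^{6}$)
$O{\left(F{\left(q,t \right)} \right)} \left(-12329\right) = - 9^{6} \left(-12329\right) = \left(-1\right) 531441 \left(-12329\right) = \left(-531441\right) \left(-12329\right) = 6552136089$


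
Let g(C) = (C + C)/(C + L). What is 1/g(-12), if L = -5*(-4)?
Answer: -1/3 ≈ -0.33333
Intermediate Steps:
L = 20
g(C) = 2*C/(20 + C) (g(C) = (C + C)/(C + 20) = (2*C)/(20 + C) = 2*C/(20 + C))
1/g(-12) = 1/(2*(-12)/(20 - 12)) = 1/(2*(-12)/8) = 1/(2*(-12)*(1/8)) = 1/(-3) = -1/3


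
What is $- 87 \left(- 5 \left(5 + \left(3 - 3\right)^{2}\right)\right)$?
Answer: $2175$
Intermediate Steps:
$- 87 \left(- 5 \left(5 + \left(3 - 3\right)^{2}\right)\right) = - 87 \left(- 5 \left(5 + 0^{2}\right)\right) = - 87 \left(- 5 \left(5 + 0\right)\right) = - 87 \left(\left(-5\right) 5\right) = \left(-87\right) \left(-25\right) = 2175$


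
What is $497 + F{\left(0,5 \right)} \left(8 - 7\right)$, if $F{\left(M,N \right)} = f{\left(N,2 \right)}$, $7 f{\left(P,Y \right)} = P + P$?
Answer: $\frac{3489}{7} \approx 498.43$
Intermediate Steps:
$f{\left(P,Y \right)} = \frac{2 P}{7}$ ($f{\left(P,Y \right)} = \frac{P + P}{7} = \frac{2 P}{7}$)
$F{\left(M,N \right)} = \frac{2 N}{7}$
$497 + F{\left(0,5 \right)} \left(8 - 7\right) = 497 + \frac{2}{7} \cdot 5 \left(8 - 7\right) = 497 + \frac{10}{7} \cdot 1 = 497 + \frac{10}{7} = \frac{3489}{7}$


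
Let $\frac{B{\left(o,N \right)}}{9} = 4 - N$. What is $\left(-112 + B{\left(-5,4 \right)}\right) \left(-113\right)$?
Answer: $12656$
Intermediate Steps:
$B{\left(o,N \right)} = 36 - 9 N$ ($B{\left(o,N \right)} = 9 \left(4 - N\right) = 36 - 9 N$)
$\left(-112 + B{\left(-5,4 \right)}\right) \left(-113\right) = \left(-112 + \left(36 - 36\right)\right) \left(-113\right) = \left(-112 + 0\right) \left(-113\right) = \left(-112\right) \left(-113\right) = 12656$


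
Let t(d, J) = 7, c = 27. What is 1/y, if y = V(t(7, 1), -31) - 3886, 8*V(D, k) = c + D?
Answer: -4/15527 ≈ -0.00025762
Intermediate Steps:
V(D, k) = 27/8 + D/8 (V(D, k) = (27 + D)/8 = 27/8 + D/8)
y = -15527/4 (y = (27/8 + (⅛)*7) - 3886 = (27/8 + 7/8) - 3886 = 17/4 - 3886 = -15527/4 ≈ -3881.8)
1/y = 1/(-15527/4) = -4/15527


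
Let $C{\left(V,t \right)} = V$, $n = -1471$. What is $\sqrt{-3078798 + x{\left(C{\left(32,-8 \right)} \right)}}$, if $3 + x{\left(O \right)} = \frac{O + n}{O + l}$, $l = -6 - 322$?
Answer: $\frac{i \sqrt{67437950618}}{148} \approx 1754.7 i$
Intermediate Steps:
$l = -328$ ($l = -6 - 322 = -328$)
$x{\left(O \right)} = -3 + \frac{-1471 + O}{-328 + O}$ ($x{\left(O \right)} = -3 + \frac{O - 1471}{O - 328} = -3 + \frac{-1471 + O}{-328 + O}$)
$\sqrt{-3078798 + x{\left(C{\left(32,-8 \right)} \right)}} = \sqrt{-3078798 + \frac{-487 - 64}{-328 + 32}} = \sqrt{-3078798 + \frac{-487 - 64}{-296}} = \sqrt{-3078798 - - \frac{551}{296}} = \sqrt{-3078798 + \frac{551}{296}} = \sqrt{- \frac{911323657}{296}} = \frac{i \sqrt{67437950618}}{148}$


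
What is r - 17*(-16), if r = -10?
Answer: 262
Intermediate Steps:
r - 17*(-16) = -10 - 17*(-16) = -10 + 272 = 262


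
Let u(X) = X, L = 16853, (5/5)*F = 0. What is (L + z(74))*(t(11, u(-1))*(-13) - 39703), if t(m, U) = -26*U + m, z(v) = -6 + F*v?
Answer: -676979848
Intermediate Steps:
F = 0
z(v) = -6 (z(v) = -6 + 0*v = -6 + 0 = -6)
t(m, U) = m - 26*U
(L + z(74))*(t(11, u(-1))*(-13) - 39703) = (16853 - 6)*((11 - 26*(-1))*(-13) - 39703) = 16847*((11 + 26)*(-13) - 39703) = 16847*(37*(-13) - 39703) = 16847*(-481 - 39703) = 16847*(-40184) = -676979848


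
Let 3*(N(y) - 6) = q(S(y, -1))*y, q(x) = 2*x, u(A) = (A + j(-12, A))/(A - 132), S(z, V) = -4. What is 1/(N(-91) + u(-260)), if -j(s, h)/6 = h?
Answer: 294/72133 ≈ 0.0040758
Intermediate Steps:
j(s, h) = -6*h
u(A) = -5*A/(-132 + A) (u(A) = (A - 6*A)/(A - 132) = (-5*A)/(-132 + A) = -5*A/(-132 + A))
N(y) = 6 - 8*y/3 (N(y) = 6 + ((2*(-4))*y)/3 = 6 + (-8*y)/3 = 6 - 8*y/3)
1/(N(-91) + u(-260)) = 1/((6 - 8/3*(-91)) - 5*(-260)/(-132 - 260)) = 1/((6 + 728/3) - 5*(-260)/(-392)) = 1/(746/3 - 5*(-260)*(-1/392)) = 1/(746/3 - 325/98) = 1/(72133/294) = 294/72133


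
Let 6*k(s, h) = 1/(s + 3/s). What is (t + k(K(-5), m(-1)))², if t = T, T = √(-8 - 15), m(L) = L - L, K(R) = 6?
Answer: -34982/1521 + 2*I*√23/39 ≈ -22.999 + 0.24594*I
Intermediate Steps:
m(L) = 0
k(s, h) = 1/(6*(s + 3/s))
T = I*√23 (T = √(-23) = I*√23 ≈ 4.7958*I)
t = I*√23 ≈ 4.7958*I
(t + k(K(-5), m(-1)))² = (I*√23 + (⅙)*6/(3 + 6²))² = (I*√23 + (⅙)*6/(3 + 36))² = (I*√23 + (⅙)*6/39)² = (I*√23 + (⅙)*6*(1/39))² = (I*√23 + 1/39)² = (1/39 + I*√23)²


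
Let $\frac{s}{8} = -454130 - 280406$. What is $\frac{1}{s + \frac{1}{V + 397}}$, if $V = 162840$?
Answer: $- \frac{163237}{959227624255} \approx -1.7018 \cdot 10^{-7}$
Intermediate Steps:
$s = -5876288$ ($s = 8 \left(-454130 - 280406\right) = 8 \left(-734536\right) = -5876288$)
$\frac{1}{s + \frac{1}{V + 397}} = \frac{1}{-5876288 + \frac{1}{162840 + 397}} = \frac{1}{-5876288 + \frac{1}{163237}} = \frac{1}{- \frac{959227624255}{163237}} = - \frac{163237}{959227624255}$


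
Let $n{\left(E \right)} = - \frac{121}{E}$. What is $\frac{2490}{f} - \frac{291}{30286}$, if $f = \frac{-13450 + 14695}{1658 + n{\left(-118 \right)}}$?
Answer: $\frac{5928921621}{1786874} \approx 3318.0$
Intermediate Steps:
$f = \frac{9794}{13051}$ ($f = \frac{-13450 + 14695}{1658 - \frac{121}{-118}} = \frac{1245}{1658 - - \frac{121}{118}} = \frac{1245}{1658 + \frac{121}{118}} = \frac{1245}{\frac{195765}{118}} = 1245 \cdot \frac{118}{195765} = \frac{9794}{13051} \approx 0.75044$)
$\frac{2490}{f} - \frac{291}{30286} = \frac{2490}{\frac{9794}{13051}} - \frac{291}{30286} = 2490 \cdot \frac{13051}{9794} - \frac{291}{30286} = \frac{195765}{59} - \frac{291}{30286} = \frac{5928921621}{1786874}$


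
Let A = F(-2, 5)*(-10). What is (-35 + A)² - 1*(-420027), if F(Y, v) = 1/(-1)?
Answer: 420652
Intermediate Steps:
F(Y, v) = -1
A = 10 (A = -1*(-10) = 10)
(-35 + A)² - 1*(-420027) = (-35 + 10)² - 1*(-420027) = (-25)² + 420027 = 625 + 420027 = 420652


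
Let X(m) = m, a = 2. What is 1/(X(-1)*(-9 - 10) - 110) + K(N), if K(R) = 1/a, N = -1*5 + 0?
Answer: 89/182 ≈ 0.48901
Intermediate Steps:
N = -5 (N = -5 + 0 = -5)
K(R) = ½ (K(R) = 1/2 = ½)
1/(X(-1)*(-9 - 10) - 110) + K(N) = 1/(-(-9 - 10) - 110) + ½ = 1/(-1*(-19) - 110) + ½ = 1/(19 - 110) + ½ = 1/(-91) + ½ = -1/91 + ½ = 89/182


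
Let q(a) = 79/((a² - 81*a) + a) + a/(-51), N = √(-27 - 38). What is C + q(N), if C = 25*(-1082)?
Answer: (-7173664225*I - 89669579*√65)/(3315*(√65 + 80*I)) ≈ -27050.0 - 0.036831*I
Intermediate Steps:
C = -27050
N = I*√65 (N = √(-65) = I*√65 ≈ 8.0623*I)
q(a) = 79/(a² - 80*a) - a/51 (q(a) = 79/(a² - 80*a) + a*(-1/51) = 79/(a² - 80*a) - a/51)
C + q(N) = -27050 + (4029 - (I*√65)³ + 80*(I*√65)²)/(51*((I*√65))*(-80 + I*√65)) = -27050 + (-I*√65/65)*(4029 - (-65)*I*√65 + 80*(-65))/(51*(-80 + I*√65)) = -27050 + (-I*√65/65)*(4029 + 65*I*√65 - 5200)/(51*(-80 + I*√65)) = -27050 + (-I*√65/65)*(-1171 + 65*I*√65)/(51*(-80 + I*√65)) = -27050 - I*√65*(-1171 + 65*I*√65)/(3315*(-80 + I*√65))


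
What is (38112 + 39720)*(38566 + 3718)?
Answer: 3291048288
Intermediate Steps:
(38112 + 39720)*(38566 + 3718) = 77832*42284 = 3291048288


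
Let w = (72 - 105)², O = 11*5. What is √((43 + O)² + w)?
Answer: 17*√37 ≈ 103.41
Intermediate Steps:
O = 55
w = 1089 (w = (-33)² = 1089)
√((43 + O)² + w) = √((43 + 55)² + 1089) = √(98² + 1089) = √(9604 + 1089) = √10693 = 17*√37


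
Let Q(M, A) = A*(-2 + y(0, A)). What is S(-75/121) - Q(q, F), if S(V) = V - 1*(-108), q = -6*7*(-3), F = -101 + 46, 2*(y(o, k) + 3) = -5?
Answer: -73839/242 ≈ -305.12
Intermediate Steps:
y(o, k) = -11/2 (y(o, k) = -3 + (1/2)*(-5) = -3 - 5/2 = -11/2)
F = -55
q = 126 (q = -42*(-3) = 126)
Q(M, A) = -15*A/2 (Q(M, A) = A*(-2 - 11/2) = A*(-15/2) = -15*A/2)
S(V) = 108 + V (S(V) = V + 108 = 108 + V)
S(-75/121) - Q(q, F) = (108 - 75/121) - (-15)*(-55)/2 = (108 - 75*1/121) - 1*825/2 = (108 - 75/121) - 825/2 = 12993/121 - 825/2 = -73839/242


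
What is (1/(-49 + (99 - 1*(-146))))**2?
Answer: 1/38416 ≈ 2.6031e-5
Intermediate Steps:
(1/(-49 + (99 - 1*(-146))))**2 = (1/(-49 + (99 + 146)))**2 = (1/(-49 + 245))**2 = (1/196)**2 = 1/38416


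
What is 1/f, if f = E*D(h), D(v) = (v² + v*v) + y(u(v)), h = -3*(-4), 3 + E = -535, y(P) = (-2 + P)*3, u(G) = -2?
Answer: -1/148488 ≈ -6.7346e-6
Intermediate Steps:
y(P) = -6 + 3*P
E = -538 (E = -3 - 535 = -538)
h = 12
D(v) = -12 + 2*v² (D(v) = (v² + v*v) + (-6 + 3*(-2)) = (v² + v²) + (-6 - 6) = 2*v² - 12 = -12 + 2*v²)
f = -148488 (f = -538*(-12 + 2*12²) = -538*(-12 + 2*144) = -538*(-12 + 288) = -538*276 = -148488)
1/f = 1/(-148488) = -1/148488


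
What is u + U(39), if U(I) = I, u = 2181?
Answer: 2220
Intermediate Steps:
u + U(39) = 2181 + 39 = 2220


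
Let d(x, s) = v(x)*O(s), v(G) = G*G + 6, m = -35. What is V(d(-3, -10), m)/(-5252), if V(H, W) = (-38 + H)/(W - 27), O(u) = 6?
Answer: 1/6262 ≈ 0.00015969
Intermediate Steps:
v(G) = 6 + G**2 (v(G) = G**2 + 6 = 6 + G**2)
d(x, s) = 36 + 6*x**2 (d(x, s) = (6 + x**2)*6 = 36 + 6*x**2)
V(H, W) = (-38 + H)/(-27 + W)
V(d(-3, -10), m)/(-5252) = ((-38 + (36 + 6*(-3)**2))/(-27 - 35))/(-5252) = ((-38 + (36 + 6*9))/(-62))*(-1/5252) = -(-38 + (36 + 54))/62*(-1/5252) = -(-38 + 90)/62*(-1/5252) = -1/62*52*(-1/5252) = -26/31*(-1/5252) = 1/6262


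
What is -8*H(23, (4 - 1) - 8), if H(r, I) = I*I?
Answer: -200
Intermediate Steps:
H(r, I) = I**2
-8*H(23, (4 - 1) - 8) = -8*((4 - 1) - 8)**2 = -8*(3 - 8)**2 = -8*(-5)**2 = -8*25 = -200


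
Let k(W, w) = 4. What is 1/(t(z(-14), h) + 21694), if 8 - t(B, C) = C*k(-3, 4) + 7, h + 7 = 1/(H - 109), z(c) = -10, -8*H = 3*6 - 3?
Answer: 887/19268333 ≈ 4.6034e-5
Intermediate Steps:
H = -15/8 (H = -(3*6 - 3)/8 = -(18 - 3)/8 = -⅛*15 = -15/8 ≈ -1.8750)
h = -6217/887 (h = -7 + 1/(-15/8 - 109) = -7 + 1/(-887/8) = -7 - 8/887 = -6217/887 ≈ -7.0090)
t(B, C) = 1 - 4*C (t(B, C) = 8 - (C*4 + 7) = 8 - (4*C + 7) = 8 - (7 + 4*C) = 8 + (-7 - 4*C) = 1 - 4*C)
1/(t(z(-14), h) + 21694) = 1/((1 - 4*(-6217/887)) + 21694) = 1/((1 + 24868/887) + 21694) = 1/(25755/887 + 21694) = 1/(19268333/887) = 887/19268333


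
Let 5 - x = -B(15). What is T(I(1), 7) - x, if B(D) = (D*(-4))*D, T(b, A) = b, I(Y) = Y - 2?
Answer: 894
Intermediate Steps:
I(Y) = -2 + Y
B(D) = -4*D**2 (B(D) = (-4*D)*D = -4*D**2)
x = -895 (x = 5 - (-1)*(-4*15**2) = 5 - (-1)*(-4*225) = 5 - (-1)*(-900) = 5 - 1*900 = 5 - 900 = -895)
T(I(1), 7) - x = (-2 + 1) - 1*(-895) = -1 + 895 = 894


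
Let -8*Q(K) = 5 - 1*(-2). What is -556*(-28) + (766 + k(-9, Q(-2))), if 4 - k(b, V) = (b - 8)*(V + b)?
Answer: 129361/8 ≈ 16170.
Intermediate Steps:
Q(K) = -7/8 (Q(K) = -(5 - 1*(-2))/8 = -(5 + 2)/8 = -⅛*7 = -7/8)
k(b, V) = 4 - (-8 + b)*(V + b) (k(b, V) = 4 - (b - 8)*(V + b) = 4 - (-8 + b)*(V + b))
-556*(-28) + (766 + k(-9, Q(-2))) = -556*(-28) + (766 + (4 - 1*(-9)² + 8*(-7/8) + 8*(-9) - 1*(-7/8)*(-9))) = 15568 + (766 + (4 - 1*81 - 7 - 72 - 63/8)) = 15568 + (766 + (4 - 81 - 7 - 72 - 63/8)) = 15568 + (766 - 1311/8) = 15568 + 4817/8 = 129361/8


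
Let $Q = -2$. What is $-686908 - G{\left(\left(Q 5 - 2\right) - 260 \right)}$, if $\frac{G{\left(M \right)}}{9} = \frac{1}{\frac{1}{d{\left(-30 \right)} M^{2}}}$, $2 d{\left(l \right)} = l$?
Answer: $9300932$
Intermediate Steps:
$d{\left(l \right)} = \frac{l}{2}$
$G{\left(M \right)} = - 135 M^{2}$ ($G{\left(M \right)} = \frac{9}{\frac{1}{\frac{1}{2} \left(-30\right) M^{2}}} = \frac{9}{\frac{1}{\left(-15\right) M^{2}}} = \frac{9}{\left(- \frac{1}{15}\right) \frac{1}{M^{2}}} = 9 \left(- 15 M^{2}\right) = - 135 M^{2}$)
$-686908 - G{\left(\left(Q 5 - 2\right) - 260 \right)} = -686908 - - 135 \left(\left(\left(-2\right) 5 - 2\right) - 260\right)^{2} = -686908 - - 135 \left(\left(-10 - 2\right) - 260\right)^{2} = -686908 - - 135 \left(-12 - 260\right)^{2} = -686908 - - 135 \left(-272\right)^{2} = -686908 - \left(-135\right) 73984 = -686908 - -9987840 = -686908 + 9987840 = 9300932$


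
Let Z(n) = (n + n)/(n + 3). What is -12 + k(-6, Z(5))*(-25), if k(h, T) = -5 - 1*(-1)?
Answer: 88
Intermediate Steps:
Z(n) = 2*n/(3 + n) (Z(n) = (2*n)/(3 + n) = 2*n/(3 + n))
k(h, T) = -4 (k(h, T) = -5 + 1 = -4)
-12 + k(-6, Z(5))*(-25) = -12 - 4*(-25) = -12 + 100 = 88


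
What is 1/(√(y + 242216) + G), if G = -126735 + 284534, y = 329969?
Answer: 157799/24899952216 - 19*√1585/24899952216 ≈ 6.3069e-6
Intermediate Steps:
G = 157799
1/(√(y + 242216) + G) = 1/(√(329969 + 242216) + 157799) = 1/(√572185 + 157799) = 1/(19*√1585 + 157799) = 1/(157799 + 19*√1585)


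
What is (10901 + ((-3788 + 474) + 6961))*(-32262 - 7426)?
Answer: -577381024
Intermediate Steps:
(10901 + ((-3788 + 474) + 6961))*(-32262 - 7426) = (10901 + (-3314 + 6961))*(-39688) = (10901 + 3647)*(-39688) = 14548*(-39688) = -577381024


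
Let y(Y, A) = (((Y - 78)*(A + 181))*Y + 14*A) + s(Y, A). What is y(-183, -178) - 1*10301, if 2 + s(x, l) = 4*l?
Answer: 129782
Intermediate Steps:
s(x, l) = -2 + 4*l
y(Y, A) = -2 + 18*A + Y*(-78 + Y)*(181 + A) (y(Y, A) = (((Y - 78)*(A + 181))*Y + 14*A) + (-2 + 4*A) = (((-78 + Y)*(181 + A))*Y + 14*A) + (-2 + 4*A) = (Y*(-78 + Y)*(181 + A) + 14*A) + (-2 + 4*A) = (14*A + Y*(-78 + Y)*(181 + A)) + (-2 + 4*A) = -2 + 18*A + Y*(-78 + Y)*(181 + A))
y(-183, -178) - 1*10301 = (-2 - 14118*(-183) + 18*(-178) + 181*(-183)² - 178*(-183)² - 78*(-178)*(-183)) - 1*10301 = (-2 + 2583594 - 3204 + 181*33489 - 178*33489 - 2540772) - 10301 = (-2 + 2583594 - 3204 + 6061509 - 5961042 - 2540772) - 10301 = 140083 - 10301 = 129782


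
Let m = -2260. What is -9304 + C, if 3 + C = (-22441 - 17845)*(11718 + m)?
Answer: -381034295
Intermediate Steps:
C = -381024991 (C = -3 + (-22441 - 17845)*(11718 - 2260) = -3 - 40286*9458 = -3 - 381024988 = -381024991)
-9304 + C = -9304 - 381024991 = -381034295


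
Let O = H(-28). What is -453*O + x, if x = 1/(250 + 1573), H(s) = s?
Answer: 23122933/1823 ≈ 12684.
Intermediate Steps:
x = 1/1823 ≈ 0.00054855
O = -28
-453*O + x = -453*(-28) + 1/1823 = 12684 + 1/1823 = 23122933/1823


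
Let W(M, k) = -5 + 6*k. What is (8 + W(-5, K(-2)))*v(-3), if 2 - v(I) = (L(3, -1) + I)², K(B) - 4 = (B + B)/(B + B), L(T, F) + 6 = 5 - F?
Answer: -231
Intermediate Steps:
L(T, F) = -1 - F (L(T, F) = -6 + (5 - F) = -1 - F)
K(B) = 5 (K(B) = 4 + (B + B)/(B + B) = 4 + (2*B)/((2*B)) = 4 + (2*B)*(1/(2*B)) = 4 + 1 = 5)
v(I) = 2 - I² (v(I) = 2 - ((-1 - 1*(-1)) + I)² = 2 - ((-1 + 1) + I)² = 2 - (0 + I)² = 2 - I²)
(8 + W(-5, K(-2)))*v(-3) = (8 + (-5 + 6*5))*(2 - 1*(-3)²) = (8 + (-5 + 30))*(2 - 1*9) = (8 + 25)*(2 - 9) = 33*(-7) = -231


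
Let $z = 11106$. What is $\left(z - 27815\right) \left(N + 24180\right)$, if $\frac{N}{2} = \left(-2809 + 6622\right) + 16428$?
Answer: $-1080437358$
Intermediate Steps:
$N = 40482$ ($N = 2 \left(\left(-2809 + 6622\right) + 16428\right) = 2 \left(3813 + 16428\right) = 2 \cdot 20241 = 40482$)
$\left(z - 27815\right) \left(N + 24180\right) = \left(11106 - 27815\right) \left(40482 + 24180\right) = \left(-16709\right) 64662 = -1080437358$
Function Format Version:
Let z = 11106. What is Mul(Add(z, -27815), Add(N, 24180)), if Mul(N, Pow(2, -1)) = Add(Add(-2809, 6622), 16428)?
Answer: -1080437358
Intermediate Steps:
N = 40482 (N = Mul(2, Add(Add(-2809, 6622), 16428)) = Mul(2, Add(3813, 16428)) = Mul(2, 20241) = 40482)
Mul(Add(z, -27815), Add(N, 24180)) = Mul(Add(11106, -27815), Add(40482, 24180)) = Mul(-16709, 64662) = -1080437358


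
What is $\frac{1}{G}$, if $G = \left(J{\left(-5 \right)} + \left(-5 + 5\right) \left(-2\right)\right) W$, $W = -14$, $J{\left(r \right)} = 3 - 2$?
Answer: $- \frac{1}{14} \approx -0.071429$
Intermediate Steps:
$J{\left(r \right)} = 1$
$G = -14$ ($G = \left(1 + \left(-5 + 5\right) \left(-2\right)\right) \left(-14\right) = \left(1 + 0 \left(-2\right)\right) \left(-14\right) = \left(1 + 0\right) \left(-14\right) = 1 \left(-14\right) = -14$)
$\frac{1}{G} = \frac{1}{-14} = - \frac{1}{14}$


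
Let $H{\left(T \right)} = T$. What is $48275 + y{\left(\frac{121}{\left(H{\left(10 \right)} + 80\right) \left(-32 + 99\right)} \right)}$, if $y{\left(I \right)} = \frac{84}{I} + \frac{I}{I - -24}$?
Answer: $\frac{919420990236}{17525761} \approx 52461.0$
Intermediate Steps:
$y{\left(I \right)} = \frac{84}{I} + \frac{I}{24 + I}$ ($y{\left(I \right)} = \frac{84}{I} + \frac{I}{I + 24} = \frac{84}{I} + \frac{I}{24 + I}$)
$48275 + y{\left(\frac{121}{\left(H{\left(10 \right)} + 80\right) \left(-32 + 99\right)} \right)} = 48275 + \frac{2016 + \left(\frac{121}{\left(10 + 80\right) \left(-32 + 99\right)}\right)^{2} + 84 \frac{121}{\left(10 + 80\right) \left(-32 + 99\right)}}{\frac{121}{\left(10 + 80\right) \left(-32 + 99\right)} \left(24 + \frac{121}{\left(10 + 80\right) \left(-32 + 99\right)}\right)} = 48275 + \frac{2016 + \left(\frac{121}{90 \cdot 67}\right)^{2} + 84 \frac{121}{90 \cdot 67}}{\frac{121}{90 \cdot 67} \left(24 + \frac{121}{90 \cdot 67}\right)} = 48275 + \frac{2016 + \left(\frac{121}{6030}\right)^{2} + 84 \cdot \frac{121}{6030}}{\frac{121}{6030} \left(24 + \frac{121}{6030}\right)} = 48275 + \frac{6030 \left(2016 + \frac{14641}{36360900} + \frac{1694}{1005}\right)}{121 \cdot \frac{144841}{6030}} = 48275 + \frac{6030}{121} \cdot \frac{6030}{144841} \cdot \frac{73364877961}{36360900} = 48275 + \frac{73364877961}{17525761} = \frac{919420990236}{17525761}$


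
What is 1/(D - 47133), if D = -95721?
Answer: -1/142854 ≈ -7.0002e-6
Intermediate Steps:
1/(D - 47133) = 1/(-95721 - 47133) = 1/(-142854) = -1/142854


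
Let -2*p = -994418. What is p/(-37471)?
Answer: -497209/37471 ≈ -13.269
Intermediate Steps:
p = 497209 (p = -½*(-994418) = 497209)
p/(-37471) = 497209/(-37471) = 497209*(-1/37471) = -497209/37471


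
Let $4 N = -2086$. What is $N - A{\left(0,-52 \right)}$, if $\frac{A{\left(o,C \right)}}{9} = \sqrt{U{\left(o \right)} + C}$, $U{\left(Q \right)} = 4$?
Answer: $- \frac{1043}{2} - 36 i \sqrt{3} \approx -521.5 - 62.354 i$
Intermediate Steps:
$N = - \frac{1043}{2}$ ($N = \frac{1}{4} \left(-2086\right) = - \frac{1043}{2} \approx -521.5$)
$A{\left(o,C \right)} = 9 \sqrt{4 + C}$
$N - A{\left(0,-52 \right)} = - \frac{1043}{2} - 9 \sqrt{4 - 52} = - \frac{1043}{2} - 9 \sqrt{-48} = - \frac{1043}{2} - 9 \cdot 4 i \sqrt{3} = - \frac{1043}{2} - 36 i \sqrt{3}$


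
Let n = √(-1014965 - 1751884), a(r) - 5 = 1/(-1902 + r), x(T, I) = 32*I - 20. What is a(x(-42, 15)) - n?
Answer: 7209/1442 - I*√2766849 ≈ 4.9993 - 1663.4*I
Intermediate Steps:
x(T, I) = -20 + 32*I
a(r) = 5 + 1/(-1902 + r)
n = I*√2766849 (n = √(-2766849) = I*√2766849 ≈ 1663.4*I)
a(x(-42, 15)) - n = (-9509 + 5*(-20 + 32*15))/(-1902 + (-20 + 32*15)) - I*√2766849 = (-9509 + 5*(-20 + 480))/(-1902 + (-20 + 480)) - I*√2766849 = (-9509 + 5*460)/(-1902 + 460) - I*√2766849 = (-9509 + 2300)/(-1442) - I*√2766849 = -1/1442*(-7209) - I*√2766849 = 7209/1442 - I*√2766849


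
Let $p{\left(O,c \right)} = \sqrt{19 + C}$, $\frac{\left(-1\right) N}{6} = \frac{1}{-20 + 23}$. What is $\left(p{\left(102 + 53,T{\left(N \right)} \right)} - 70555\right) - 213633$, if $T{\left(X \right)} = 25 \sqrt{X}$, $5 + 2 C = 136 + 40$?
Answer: $-284188 + \frac{\sqrt{418}}{2} \approx -2.8418 \cdot 10^{5}$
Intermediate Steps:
$N = -2$ ($N = - \frac{6}{-20 + 23} = - \frac{6}{3} = \left(-6\right) \frac{1}{3} = -2$)
$C = \frac{171}{2}$ ($C = - \frac{5}{2} + \frac{136 + 40}{2} = - \frac{5}{2} + \frac{1}{2} \cdot 176 = - \frac{5}{2} + 88 = \frac{171}{2} \approx 85.5$)
$p{\left(O,c \right)} = \frac{\sqrt{418}}{2}$ ($p{\left(O,c \right)} = \sqrt{19 + \frac{171}{2}} = \sqrt{\frac{209}{2}} = \frac{\sqrt{418}}{2}$)
$\left(p{\left(102 + 53,T{\left(N \right)} \right)} - 70555\right) - 213633 = \left(\frac{\sqrt{418}}{2} - 70555\right) - 213633 = \left(-70555 + \frac{\sqrt{418}}{2}\right) - 213633 = -284188 + \frac{\sqrt{418}}{2}$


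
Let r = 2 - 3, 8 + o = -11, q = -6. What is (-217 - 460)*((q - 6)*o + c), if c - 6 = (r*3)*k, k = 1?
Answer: -156387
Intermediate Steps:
o = -19 (o = -8 - 11 = -19)
r = -1
c = 3 (c = 6 - 1*3*1 = 6 - 3*1 = 6 - 3 = 3)
(-217 - 460)*((q - 6)*o + c) = (-217 - 460)*((-6 - 6)*(-19) + 3) = -677*(-12*(-19) + 3) = -677*(228 + 3) = -677*231 = -156387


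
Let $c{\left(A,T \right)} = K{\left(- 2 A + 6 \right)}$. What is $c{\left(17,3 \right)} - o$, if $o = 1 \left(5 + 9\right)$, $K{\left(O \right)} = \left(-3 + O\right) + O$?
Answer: $-73$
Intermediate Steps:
$K{\left(O \right)} = -3 + 2 O$
$c{\left(A,T \right)} = 9 - 4 A$ ($c{\left(A,T \right)} = -3 + 2 \left(- 2 A + 6\right) = -3 + 2 \left(6 - 2 A\right) = -3 - \left(-12 + 4 A\right) = 9 - 4 A$)
$o = 14$ ($o = 1 \cdot 14 = 14$)
$c{\left(17,3 \right)} - o = \left(9 - 68\right) - 14 = -59 - 14 = -73$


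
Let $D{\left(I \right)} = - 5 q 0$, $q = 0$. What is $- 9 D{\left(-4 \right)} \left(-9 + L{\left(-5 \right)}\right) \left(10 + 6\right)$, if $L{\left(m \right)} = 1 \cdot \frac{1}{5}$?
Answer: $0$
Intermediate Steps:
$L{\left(m \right)} = \frac{1}{5}$ ($L{\left(m \right)} = 1 \cdot \frac{1}{5} = \frac{1}{5}$)
$D{\left(I \right)} = 0$ ($D{\left(I \right)} = \left(-5\right) 0 \cdot 0 = 0 \cdot 0 = 0$)
$- 9 D{\left(-4 \right)} \left(-9 + L{\left(-5 \right)}\right) \left(10 + 6\right) = \left(-9\right) 0 \left(-9 + \frac{1}{5}\right) \left(10 + 6\right) = 0 \left(\left(- \frac{44}{5}\right) 16\right) = 0 \left(- \frac{704}{5}\right) = 0$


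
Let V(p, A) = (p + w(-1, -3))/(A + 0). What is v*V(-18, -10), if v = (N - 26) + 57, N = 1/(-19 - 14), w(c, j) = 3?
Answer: 511/11 ≈ 46.455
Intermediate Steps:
N = -1/33 (N = 1/(-33) = -1/33 ≈ -0.030303)
V(p, A) = (3 + p)/A (V(p, A) = (p + 3)/(A + 0) = (3 + p)/A)
v = 1022/33 (v = (-1/33 - 26) + 57 = -859/33 + 57 = 1022/33 ≈ 30.970)
v*V(-18, -10) = 1022*((3 - 18)/(-10))/33 = 1022*(-⅒*(-15))/33 = (1022/33)*(3/2) = 511/11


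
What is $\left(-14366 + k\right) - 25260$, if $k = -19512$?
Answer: $-59138$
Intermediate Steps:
$\left(-14366 + k\right) - 25260 = \left(-14366 - 19512\right) - 25260 = -33878 - 25260 = -59138$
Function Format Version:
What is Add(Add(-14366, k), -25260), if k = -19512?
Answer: -59138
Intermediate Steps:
Add(Add(-14366, k), -25260) = Add(Add(-14366, -19512), -25260) = Add(-33878, -25260) = -59138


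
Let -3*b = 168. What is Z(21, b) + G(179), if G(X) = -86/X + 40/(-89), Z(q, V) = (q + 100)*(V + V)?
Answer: -215911726/15931 ≈ -13553.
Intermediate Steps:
b = -56 (b = -1/3*168 = -56)
Z(q, V) = 2*V*(100 + q) (Z(q, V) = (100 + q)*(2*V) = 2*V*(100 + q))
G(X) = -40/89 - 86/X (G(X) = -86/X + 40*(-1/89) = -86/X - 40/89 = -40/89 - 86/X)
Z(21, b) + G(179) = 2*(-56)*(100 + 21) + (-40/89 - 86/179) = 2*(-56)*121 + (-40/89 - 86*1/179) = -13552 + (-40/89 - 86/179) = -13552 - 14814/15931 = -215911726/15931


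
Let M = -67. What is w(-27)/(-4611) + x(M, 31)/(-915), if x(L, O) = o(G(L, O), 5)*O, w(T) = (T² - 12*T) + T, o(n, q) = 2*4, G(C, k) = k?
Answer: -694106/1406355 ≈ -0.49355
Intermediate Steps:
o(n, q) = 8
w(T) = T² - 11*T
x(L, O) = 8*O
w(-27)/(-4611) + x(M, 31)/(-915) = -27*(-11 - 27)/(-4611) + (8*31)/(-915) = -27*(-38)*(-1/4611) + 248*(-1/915) = 1026*(-1/4611) - 248/915 = -342/1537 - 248/915 = -694106/1406355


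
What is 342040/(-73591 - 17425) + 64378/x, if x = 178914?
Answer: -3458519782/1017752289 ≈ -3.3982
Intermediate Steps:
342040/(-73591 - 17425) + 64378/x = 342040/(-73591 - 17425) + 64378/178914 = 342040/(-91016) + 64378*(1/178914) = 342040*(-1/91016) + 32189/89457 = -42755/11377 + 32189/89457 = -3458519782/1017752289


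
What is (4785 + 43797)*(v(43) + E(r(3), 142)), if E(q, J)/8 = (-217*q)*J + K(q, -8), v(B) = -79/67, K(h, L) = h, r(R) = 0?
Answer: -3837978/67 ≈ -57283.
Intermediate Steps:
v(B) = -79/67 (v(B) = -79*1/67 = -79/67)
E(q, J) = 8*q - 1736*J*q (E(q, J) = 8*((-217*q)*J + q) = 8*(-217*J*q + q) = 8*(q - 217*J*q) = 8*q - 1736*J*q)
(4785 + 43797)*(v(43) + E(r(3), 142)) = (4785 + 43797)*(-79/67 + 8*0*(1 - 217*142)) = 48582*(-79/67 + 8*0*(1 - 30814)) = 48582*(-79/67 + 8*0*(-30813)) = 48582*(-79/67 + 0) = 48582*(-79/67) = -3837978/67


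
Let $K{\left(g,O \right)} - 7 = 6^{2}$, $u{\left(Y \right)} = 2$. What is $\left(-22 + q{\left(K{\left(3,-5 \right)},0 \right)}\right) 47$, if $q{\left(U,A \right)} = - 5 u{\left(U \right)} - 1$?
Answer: $-1551$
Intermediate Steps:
$K{\left(g,O \right)} = 43$ ($K{\left(g,O \right)} = 7 + 6^{2} = 7 + 36 = 43$)
$q{\left(U,A \right)} = -11$ ($q{\left(U,A \right)} = \left(-5\right) 2 - 1 = -10 - 1 = -11$)
$\left(-22 + q{\left(K{\left(3,-5 \right)},0 \right)}\right) 47 = \left(-22 - 11\right) 47 = \left(-33\right) 47 = -1551$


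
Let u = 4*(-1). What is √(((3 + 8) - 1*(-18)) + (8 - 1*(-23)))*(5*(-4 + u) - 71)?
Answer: -222*√15 ≈ -859.80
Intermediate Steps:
u = -4
√(((3 + 8) - 1*(-18)) + (8 - 1*(-23)))*(5*(-4 + u) - 71) = √(((3 + 8) - 1*(-18)) + (8 - 1*(-23)))*(5*(-4 - 4) - 71) = √((11 + 18) + (8 + 23))*(5*(-8) - 71) = √(29 + 31)*(-40 - 71) = √60*(-111) = (2*√15)*(-111) = -222*√15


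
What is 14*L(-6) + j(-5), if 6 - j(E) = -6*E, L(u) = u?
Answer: -108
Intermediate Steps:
j(E) = 6 + 6*E (j(E) = 6 - (-6)*E = 6 + 6*E)
14*L(-6) + j(-5) = 14*(-6) + (6 + 6*(-5)) = -84 + (6 - 30) = -84 - 24 = -108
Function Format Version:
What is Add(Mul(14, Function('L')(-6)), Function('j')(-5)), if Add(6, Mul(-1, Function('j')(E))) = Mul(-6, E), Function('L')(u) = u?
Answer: -108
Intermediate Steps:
Function('j')(E) = Add(6, Mul(6, E)) (Function('j')(E) = Add(6, Mul(-1, Mul(-6, E))) = Add(6, Mul(6, E)))
Add(Mul(14, Function('L')(-6)), Function('j')(-5)) = Add(Mul(14, -6), Add(6, Mul(6, -5))) = Add(-84, Add(6, -30)) = Add(-84, -24) = -108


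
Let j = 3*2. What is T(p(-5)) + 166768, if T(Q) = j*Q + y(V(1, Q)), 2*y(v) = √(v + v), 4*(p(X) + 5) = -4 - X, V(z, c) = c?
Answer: 333479/2 + I*√38/4 ≈ 1.6674e+5 + 1.5411*I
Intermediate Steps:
p(X) = -6 - X/4 (p(X) = -5 + (-4 - X)/4 = -5 + (-1 - X/4) = -6 - X/4)
j = 6
y(v) = √2*√v/2 (y(v) = √(v + v)/2 = √(2*v)/2 = (√2*√v)/2 = √2*√v/2)
T(Q) = 6*Q + √2*√Q/2
T(p(-5)) + 166768 = (6*(-6 - ¼*(-5)) + √2*√(-6 - ¼*(-5))/2) + 166768 = (6*(-6 + 5/4) + √2*√(-6 + 5/4)/2) + 166768 = (6*(-19/4) + √2*√(-19/4)/2) + 166768 = (-57/2 + √2*(I*√19/2)/2) + 166768 = (-57/2 + I*√38/4) + 166768 = 333479/2 + I*√38/4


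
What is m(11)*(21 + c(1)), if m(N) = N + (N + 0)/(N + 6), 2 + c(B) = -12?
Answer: 1386/17 ≈ 81.529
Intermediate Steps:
c(B) = -14 (c(B) = -2 - 12 = -14)
m(N) = N + N/(6 + N)
m(11)*(21 + c(1)) = (11*(7 + 11)/(6 + 11))*(21 - 14) = (11*18/17)*7 = (11*(1/17)*18)*7 = (198/17)*7 = 1386/17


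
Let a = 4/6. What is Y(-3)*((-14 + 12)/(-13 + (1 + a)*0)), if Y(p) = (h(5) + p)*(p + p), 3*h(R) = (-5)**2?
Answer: -64/13 ≈ -4.9231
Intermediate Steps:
a = 2/3 (a = 4*(1/6) = 2/3 ≈ 0.66667)
h(R) = 25/3 (h(R) = (1/3)*(-5)**2 = (1/3)*25 = 25/3)
Y(p) = 2*p*(25/3 + p) (Y(p) = (25/3 + p)*(p + p) = (25/3 + p)*(2*p) = 2*p*(25/3 + p))
Y(-3)*((-14 + 12)/(-13 + (1 + a)*0)) = ((2/3)*(-3)*(25 + 3*(-3)))*((-14 + 12)/(-13 + (1 + 2/3)*0)) = ((2/3)*(-3)*(25 - 9))*(-2/(-13 + (5/3)*0)) = ((2/3)*(-3)*16)*(-2/(-13 + 0)) = -(-64)/(-13) = -(-64)*(-1)/13 = -32*2/13 = -64/13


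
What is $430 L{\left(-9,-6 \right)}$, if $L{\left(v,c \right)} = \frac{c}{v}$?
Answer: $\frac{860}{3} \approx 286.67$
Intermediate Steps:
$430 L{\left(-9,-6 \right)} = 430 \left(- \frac{6}{-9}\right) = 430 \left(\left(-6\right) \left(- \frac{1}{9}\right)\right) = 430 \cdot \frac{2}{3} = \frac{860}{3}$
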